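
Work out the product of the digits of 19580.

0

1×9×5×8×0 = 0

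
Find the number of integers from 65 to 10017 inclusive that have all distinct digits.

The integers in [65, 10017] that have all distinct digits: 65, 67, 68, 69, 70, 71, …, 9875, 9876.
5215 qualify.

5215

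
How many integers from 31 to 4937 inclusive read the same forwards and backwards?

136

The integers in [31, 4937] that read the same forwards and backwards: 33, 44, 55, 66, 77, 88, …, 4774, 4884.
136 qualify.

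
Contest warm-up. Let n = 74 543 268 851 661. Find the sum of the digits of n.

7+4+5+4+3+2+6+8+8+5+1+6+6+1 = 66

66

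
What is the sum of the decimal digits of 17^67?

314

17^67 = 27547217140113004110781593006840291996645123360044229169316532090500266429898209073
Sum of its 83 digits: 314.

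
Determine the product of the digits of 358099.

0

3×5×8×0×9×9 = 0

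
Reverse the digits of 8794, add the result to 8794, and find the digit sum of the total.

Reversal of 8794 is 4978; 8794 + 4978 = 13772.
Digit sum of 13772: 1+3+7+7+2 = 20.

20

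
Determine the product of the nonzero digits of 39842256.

3×9×8×4×2×2×5×6 = 103680

103680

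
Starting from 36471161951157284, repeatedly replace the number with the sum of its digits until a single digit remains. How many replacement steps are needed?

36471161951157284 → 71 → 8 (2 steps)

2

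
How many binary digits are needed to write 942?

10

942 in base 2 is 1110101110, which has 10 digits.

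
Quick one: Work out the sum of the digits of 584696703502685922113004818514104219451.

5+8+4+6+9+6+7+0+3+5+0+2+6+8+5+9+2+2+1+1+3+0+0+4+8+1+8+5+1+4+1+0+4+2+1+9+4+5+1 = 150

150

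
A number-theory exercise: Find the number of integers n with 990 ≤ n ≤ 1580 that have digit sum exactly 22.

The integers in [990, 1580] that have digit sum exactly 22: 994, 1399, 1489, 1498, 1579.
5 qualify.

5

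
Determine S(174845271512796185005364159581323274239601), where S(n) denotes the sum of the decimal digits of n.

172

1+7+4+8+4+5+2+7+1+5+1+2+7+9+6+1+8+5+0+0+5+3+6+4+1+5+9+5+8+1+3+2+3+2+7+4+2+3+9+6+0+1 = 172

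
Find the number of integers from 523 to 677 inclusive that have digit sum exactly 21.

4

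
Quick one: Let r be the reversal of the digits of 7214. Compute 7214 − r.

3087

Reverse of 7214 is 4127.
7214 − 4127 = 3087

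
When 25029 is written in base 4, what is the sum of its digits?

25029 in base 4 is 12013011.
Digit sum: 1+2+0+1+3+0+1+1 = 9.

9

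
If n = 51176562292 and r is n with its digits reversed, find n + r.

80403129407

Reverse of 51176562292 is 29226567115.
51176562292 + 29226567115 = 80403129407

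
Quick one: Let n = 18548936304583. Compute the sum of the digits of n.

1+8+5+4+8+9+3+6+3+0+4+5+8+3 = 67

67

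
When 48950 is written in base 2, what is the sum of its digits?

11

48950 in base 2 is 1011111100110110.
Digit sum: 1+0+1+1+1+1+1+1+0+0+1+1+0+1+1+0 = 11.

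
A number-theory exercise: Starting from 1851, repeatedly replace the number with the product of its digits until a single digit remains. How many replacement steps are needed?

2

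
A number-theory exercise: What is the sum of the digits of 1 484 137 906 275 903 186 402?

90

1+4+8+4+1+3+7+9+0+6+2+7+5+9+0+3+1+8+6+4+0+2 = 90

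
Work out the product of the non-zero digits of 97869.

27216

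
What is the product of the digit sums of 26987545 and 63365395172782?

3082

S(26987545) = 2+6+9+8+7+5+4+5 = 46.
S(63365395172782) = 6+3+3+6+5+3+9+5+1+7+2+7+8+2 = 67.
46 · 67 = 3082.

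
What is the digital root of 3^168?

9

The digital root of n equals n mod 9 (or 9 when 9 | n), so we need 3^168 mod 9.
3^168 ≡ 0 (mod 9), so the digital root is 9.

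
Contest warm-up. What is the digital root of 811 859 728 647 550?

4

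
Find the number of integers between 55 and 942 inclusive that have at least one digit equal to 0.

170

The integers in [55, 942] that have at least one digit equal to 0: 60, 70, 80, 90, 100, 101, …, 930, 940.
170 qualify.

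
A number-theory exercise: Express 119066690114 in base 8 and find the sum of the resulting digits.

119066690114 in base 8 is 1567073301102.
Digit sum: 1+5+6+7+0+7+3+3+0+1+1+0+2 = 36.

36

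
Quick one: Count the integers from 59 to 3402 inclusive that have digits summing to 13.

251

The integers in [59, 3402] that have digits summing to 13: 67, 76, 85, 94, 139, 148, …, 3361, 3370.
251 qualify.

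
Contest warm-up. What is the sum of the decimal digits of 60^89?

60^89 = 180078259372664508638319895064985814145400262143514988044189632666009600000000000000000000000000000000000000000000000000000000000000000000000000000000000000000
Sum of its 159 digits: 315.

315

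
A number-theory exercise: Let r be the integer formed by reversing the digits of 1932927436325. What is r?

Reversing 1932927436325 gives 5236347292391.

5236347292391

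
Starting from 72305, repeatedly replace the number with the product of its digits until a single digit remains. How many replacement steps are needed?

1

72305 → 0 (1 step)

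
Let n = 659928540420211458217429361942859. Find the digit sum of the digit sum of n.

12

First digit sum: 147.
1+4+7 = 12.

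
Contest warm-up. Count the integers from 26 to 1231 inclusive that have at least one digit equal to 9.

310

The integers in [26, 1231] that have at least one digit equal to 9: 29, 39, 49, 59, 69, 79, …, 1219, 1229.
310 qualify.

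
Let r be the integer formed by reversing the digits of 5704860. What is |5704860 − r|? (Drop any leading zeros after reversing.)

Reverse of 5704860 is 684075.
|5704860 − 684075| = 5020785

5020785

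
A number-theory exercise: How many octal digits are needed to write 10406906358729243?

18

10406906358729243 in base 8 is 447620326456205033, which has 18 digits.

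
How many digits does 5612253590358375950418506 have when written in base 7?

5612253590358375950418506 in base 7 is 151256244456600553462356424130, which has 30 digits.

30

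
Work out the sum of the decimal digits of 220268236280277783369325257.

117

2+2+0+2+6+8+2+3+6+2+8+0+2+7+7+7+8+3+3+6+9+3+2+5+2+5+7 = 117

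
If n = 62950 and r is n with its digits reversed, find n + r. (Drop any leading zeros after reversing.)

68876

Reverse of 62950 is 5926.
62950 + 5926 = 68876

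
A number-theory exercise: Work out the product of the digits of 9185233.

9×1×8×5×2×3×3 = 6480

6480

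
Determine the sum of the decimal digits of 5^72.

5^72 = 211758236813575084767080625169910490512847900390625
Sum of its 51 digits: 217.

217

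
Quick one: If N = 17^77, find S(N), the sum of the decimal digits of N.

17^77 = 55535021728811962093921354579813622199526680265090330124204054760625907979684186739116950573777
Sum of its 95 digits: 422.

422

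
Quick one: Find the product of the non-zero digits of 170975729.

277830

1×7×9×7×5×7×2×9 = 277830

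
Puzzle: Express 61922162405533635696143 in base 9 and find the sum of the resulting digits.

61922162405533635696143 in base 9 is 687823118246851041218252.
Digit sum: 6+8+7+8+2+3+1+1+8+2+4+6+8+5+1+0+4+1+2+1+8+2+5+2 = 95.

95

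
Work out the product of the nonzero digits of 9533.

405

9×5×3×3 = 405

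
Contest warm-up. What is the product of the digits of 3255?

150

3×2×5×5 = 150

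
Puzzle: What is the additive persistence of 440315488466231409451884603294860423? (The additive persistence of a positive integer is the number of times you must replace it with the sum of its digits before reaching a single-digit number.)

440315488466231409451884603294860423 → 149 → 14 → 5 (3 steps)

3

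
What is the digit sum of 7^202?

7^202 = 512630076274403501575926080979023869331140238958341449337556864117721162603788850336944748130558838464360197164374769394529095836840495968219386959099651010197235349880049
Sum of its 171 digits: 790.

790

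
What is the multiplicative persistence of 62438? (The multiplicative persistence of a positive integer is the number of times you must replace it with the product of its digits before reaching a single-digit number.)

3

62438 → 1152 → 10 → 0 (3 steps)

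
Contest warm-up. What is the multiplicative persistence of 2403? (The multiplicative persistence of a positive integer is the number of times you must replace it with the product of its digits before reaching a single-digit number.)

1

2403 → 0 (1 step)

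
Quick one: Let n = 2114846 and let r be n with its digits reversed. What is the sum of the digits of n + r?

Reversal of 2114846 is 6484112; 2114846 + 6484112 = 8598958.
Digit sum of 8598958: 8+5+9+8+9+5+8 = 52.

52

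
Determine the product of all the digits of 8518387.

8×5×1×8×3×8×7 = 53760

53760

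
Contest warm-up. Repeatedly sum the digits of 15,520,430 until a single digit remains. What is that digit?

2

1+5+5+2+0+4+3+0 = 20
2+0 = 2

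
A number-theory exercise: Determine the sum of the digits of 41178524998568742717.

4+1+1+7+8+5+2+4+9+9+8+5+6+8+7+4+2+7+1+7 = 105

105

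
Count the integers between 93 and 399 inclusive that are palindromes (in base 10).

The integers in [93, 399] that are palindromes (in base 10): 99, 101, 111, 121, 131, 141, …, 383, 393.
31 qualify.

31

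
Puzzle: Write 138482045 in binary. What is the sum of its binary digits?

138482045 in base 2 is 1000010000010001000101111101.
Digit sum: 1+0+0+0+0+1+0+0+0+0+0+1+0+0+0+1+0+0+0+1+0+1+1+1+1+1+0+1 = 11.

11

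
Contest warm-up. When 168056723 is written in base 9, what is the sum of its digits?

27

168056723 in base 9 is 381204432.
Digit sum: 3+8+1+2+0+4+4+3+2 = 27.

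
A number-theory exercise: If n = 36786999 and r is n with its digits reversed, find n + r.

136755762

Reverse of 36786999 is 99968763.
36786999 + 99968763 = 136755762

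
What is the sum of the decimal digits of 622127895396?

6+2+2+1+2+7+8+9+5+3+9+6 = 60

60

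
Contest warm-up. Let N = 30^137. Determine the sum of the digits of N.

30^137 = 23206620304362853256504534053118260489654423877076538055035548336300000000000000000000000000000000000000000000000000000000000000000000000000000000000000000000000000000000000000000000000000000000000000000
Sum of its 203 digits: 261.

261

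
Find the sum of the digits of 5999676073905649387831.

5+9+9+9+6+7+6+0+7+3+9+0+5+6+4+9+3+8+7+8+3+1 = 124

124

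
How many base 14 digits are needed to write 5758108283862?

5758108283862 in base 14 is 15C9A01D1714, which has 12 digits.

12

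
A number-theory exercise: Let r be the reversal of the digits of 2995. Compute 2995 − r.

Reverse of 2995 is 5992.
2995 − 5992 = -2997

-2997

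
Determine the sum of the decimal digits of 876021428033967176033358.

102

8+7+6+0+2+1+4+2+8+0+3+3+9+6+7+1+7+6+0+3+3+3+5+8 = 102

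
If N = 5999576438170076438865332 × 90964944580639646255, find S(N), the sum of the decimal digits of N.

154

5999576438170076438865332 × 90964944580639646255 = 545751138205452406476010411910484506063131660
Sum of its 45 digits: 154.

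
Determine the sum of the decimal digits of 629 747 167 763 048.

77

6+2+9+7+4+7+1+6+7+7+6+3+0+4+8 = 77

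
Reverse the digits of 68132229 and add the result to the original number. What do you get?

Reverse of 68132229 is 92223186.
68132229 + 92223186 = 160355415

160355415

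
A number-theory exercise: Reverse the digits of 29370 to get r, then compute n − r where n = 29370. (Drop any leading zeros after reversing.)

Reverse of 29370 is 7392.
29370 − 7392 = 21978

21978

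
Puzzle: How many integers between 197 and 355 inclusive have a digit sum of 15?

8

The integers in [197, 355] that have a digit sum of 15: 249, 258, 267, 276, 285, 294, 339, 348.
8 qualify.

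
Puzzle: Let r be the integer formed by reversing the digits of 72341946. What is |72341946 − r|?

Reverse of 72341946 is 64914327.
|72341946 − 64914327| = 7427619

7427619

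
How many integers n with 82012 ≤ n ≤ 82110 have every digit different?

48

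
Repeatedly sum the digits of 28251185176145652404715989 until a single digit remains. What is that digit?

8

2+8+2+5+1+1+8+5+1+7+6+1+4+5+6+5+2+4+0+4+7+1+5+9+8+9 = 116
1+1+6 = 8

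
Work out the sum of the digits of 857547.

36

8+5+7+5+4+7 = 36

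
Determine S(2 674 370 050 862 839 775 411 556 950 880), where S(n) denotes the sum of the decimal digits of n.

141

2+6+7+4+3+7+0+0+5+0+8+6+2+8+3+9+7+7+5+4+1+1+5+5+6+9+5+0+8+8+0 = 141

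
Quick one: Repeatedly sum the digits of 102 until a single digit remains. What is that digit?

3

1+0+2 = 3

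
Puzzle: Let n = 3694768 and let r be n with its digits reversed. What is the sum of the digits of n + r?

Reversal of 3694768 is 8674963; 3694768 + 8674963 = 12369731.
Digit sum of 12369731: 1+2+3+6+9+7+3+1 = 32.

32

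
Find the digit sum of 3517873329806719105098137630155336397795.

3+5+1+7+8+7+3+3+2+9+8+0+6+7+1+9+1+0+5+0+9+8+1+3+7+6+3+0+1+5+5+3+3+6+3+9+7+7+9+5 = 185

185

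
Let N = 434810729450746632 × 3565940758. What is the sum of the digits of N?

102

434810729450746632 × 3565940758 = 1550509302164128368580027056
Sum of its 28 digits: 102.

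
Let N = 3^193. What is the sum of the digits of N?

378

3^193 = 121451298068529844233553416568714964256622520646270917226600348303197298080156462274524325123
Sum of its 93 digits: 378.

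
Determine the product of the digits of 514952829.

259200

5×1×4×9×5×2×8×2×9 = 259200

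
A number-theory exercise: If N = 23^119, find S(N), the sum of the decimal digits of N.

23^119 = 1110740189565579131944210652315537649723157607317739477304519853524797033479771208755529164034787423430128433557316507489251210527813631273472823767216646019520487
Sum of its 163 digits: 695.

695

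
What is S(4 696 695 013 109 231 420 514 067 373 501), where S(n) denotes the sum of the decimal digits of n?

113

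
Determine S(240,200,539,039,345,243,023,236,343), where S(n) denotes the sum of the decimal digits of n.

84

2+4+0+2+0+0+5+3+9+0+3+9+3+4+5+2+4+3+0+2+3+2+3+6+3+4+3 = 84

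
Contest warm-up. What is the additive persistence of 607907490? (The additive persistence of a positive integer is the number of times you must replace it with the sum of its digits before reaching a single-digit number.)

607907490 → 42 → 6 (2 steps)

2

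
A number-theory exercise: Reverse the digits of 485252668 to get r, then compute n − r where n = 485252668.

-380999916

Reverse of 485252668 is 866252584.
485252668 − 866252584 = -380999916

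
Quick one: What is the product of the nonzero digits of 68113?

144

6×8×1×1×3 = 144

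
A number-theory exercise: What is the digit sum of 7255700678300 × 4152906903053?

7255700678300 × 4152906903053 = 30132249433398404440849900
Sum of its 26 digits: 100.

100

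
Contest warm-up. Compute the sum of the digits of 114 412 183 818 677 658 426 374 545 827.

1+1+4+4+1+2+1+8+3+8+1+8+6+7+7+6+5+8+4+2+6+3+7+4+5+4+5+8+2+7 = 138

138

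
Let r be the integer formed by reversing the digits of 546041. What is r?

140645

Reversing 546041 gives 140645.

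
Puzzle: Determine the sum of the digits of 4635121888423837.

73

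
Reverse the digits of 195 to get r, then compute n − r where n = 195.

-396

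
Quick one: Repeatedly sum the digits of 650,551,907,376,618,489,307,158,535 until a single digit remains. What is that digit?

1

6+5+0+5+5+1+9+0+7+3+7+6+6+1+8+4+8+9+3+0+7+1+5+8+5+3+5 = 127
1+2+7 = 10
1+0 = 1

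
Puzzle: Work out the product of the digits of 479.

252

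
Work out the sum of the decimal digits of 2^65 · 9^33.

225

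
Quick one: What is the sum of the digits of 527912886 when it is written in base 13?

54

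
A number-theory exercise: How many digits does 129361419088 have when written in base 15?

129361419088 in base 15 is 3571C7455D, which has 10 digits.

10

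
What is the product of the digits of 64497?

6048

6×4×4×9×7 = 6048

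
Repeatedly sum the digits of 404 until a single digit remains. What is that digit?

8

4+0+4 = 8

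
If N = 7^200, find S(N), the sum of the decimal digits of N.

697

7^200 = 10461838291314357175018899611816813659819188550170233659950140084035125767424262251774382614909364050293065248252546314174063180343683591188150754267339816534637456120001
Sum of its 170 digits: 697.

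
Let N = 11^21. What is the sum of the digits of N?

71

11^21 = 7400249944258160101211
Sum of its 22 digits: 71.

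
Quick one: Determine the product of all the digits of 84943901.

0

8×4×9×4×3×9×0×1 = 0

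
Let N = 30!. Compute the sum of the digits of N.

117

30! = 265252859812191058636308480000000
Sum of its 33 digits: 117.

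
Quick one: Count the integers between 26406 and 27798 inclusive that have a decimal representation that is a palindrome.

14

The integers in [26406, 27798] that have a decimal representation that is a palindrome: 26462, 26562, 26662, 26762, 26862, 26962, …, 27672, 27772.
14 qualify.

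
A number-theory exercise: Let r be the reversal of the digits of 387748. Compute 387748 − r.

-460035

Reverse of 387748 is 847783.
387748 − 847783 = -460035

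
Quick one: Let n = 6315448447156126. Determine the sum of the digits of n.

6+3+1+5+4+4+8+4+4+7+1+5+6+1+2+6 = 67

67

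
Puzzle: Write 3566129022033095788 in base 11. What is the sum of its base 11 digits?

3566129022033095788 in base 11 is 706780674064945636.
Digit sum: 7+0+6+7+8+0+6+7+4+0+6+4+9+4+5+6+3+6 = 88.

88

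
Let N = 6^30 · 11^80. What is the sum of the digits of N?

486

6^30 · 11^80 = 45284786459520027152011457420264446381379979026814568067567794620575368653186053309066387403728441705496576
Sum of its 107 digits: 486.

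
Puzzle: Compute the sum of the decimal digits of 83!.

486

83! = 39455239697206586511897471180120610571436503407643446275224357528369751562996629334879591940103770870906880000000000000000000
Sum of its 125 digits: 486.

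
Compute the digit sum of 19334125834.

43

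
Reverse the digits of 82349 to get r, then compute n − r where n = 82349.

Reverse of 82349 is 94328.
82349 − 94328 = -11979

-11979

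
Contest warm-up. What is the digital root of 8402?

8+4+0+2 = 14
1+4 = 5

5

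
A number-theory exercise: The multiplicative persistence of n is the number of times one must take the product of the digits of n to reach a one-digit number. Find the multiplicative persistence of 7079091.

7079091 → 0 (1 step)

1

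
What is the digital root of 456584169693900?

4+5+6+5+8+4+1+6+9+6+9+3+9+0+0 = 75
7+5 = 12
1+2 = 3
(Equivalently, 456584169693900 mod 9 = 3.)

3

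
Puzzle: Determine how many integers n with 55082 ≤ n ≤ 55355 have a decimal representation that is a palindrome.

The integers in [55082, 55355] that have a decimal representation that is a palindrome: 55155, 55255, 55355.
3 qualify.

3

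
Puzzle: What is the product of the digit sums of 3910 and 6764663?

494

S(3910) = 3+9+1+0 = 13.
S(6764663) = 6+7+6+4+6+6+3 = 38.
13 · 38 = 494.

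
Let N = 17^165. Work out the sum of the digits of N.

17^165 = 105699279614281532089919347134438162919804754601265633861065883592067697644698911870142710882208252761392391736035649951957207897816553893576655217048989349535882987020595947101305748987727765292411749457
Sum of its 204 digits: 989.

989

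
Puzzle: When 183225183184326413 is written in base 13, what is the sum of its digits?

101

183225183184326413 in base 13 is 376C507836C58B80.
Digit sum: 3+7+6+12+5+0+7+8+3+6+12+5+8+11+8+0 = 101.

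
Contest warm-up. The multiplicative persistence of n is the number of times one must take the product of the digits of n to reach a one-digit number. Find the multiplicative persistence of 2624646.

4

2624646 → 13824 → 192 → 18 → 8 (4 steps)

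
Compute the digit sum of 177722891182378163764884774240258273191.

1+7+7+7+2+2+8+9+1+1+8+2+3+7+8+1+6+3+7+6+4+8+8+4+7+7+4+2+4+0+2+5+8+2+7+3+1+9+1 = 182

182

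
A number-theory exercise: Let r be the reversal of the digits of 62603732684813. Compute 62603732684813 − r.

Reverse of 62603732684813 is 31848623730626.
62603732684813 − 31848623730626 = 30755108954187

30755108954187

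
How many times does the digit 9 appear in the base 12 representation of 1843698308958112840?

1

1843698308958112840 in base 12 is 9B7BB0500A714B374.
The digit 9 appears 1 time.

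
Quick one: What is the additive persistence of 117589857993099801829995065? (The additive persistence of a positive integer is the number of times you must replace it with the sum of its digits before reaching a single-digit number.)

2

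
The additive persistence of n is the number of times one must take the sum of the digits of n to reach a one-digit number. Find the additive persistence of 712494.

712494 → 27 → 9 (2 steps)

2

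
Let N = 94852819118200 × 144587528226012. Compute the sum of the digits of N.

111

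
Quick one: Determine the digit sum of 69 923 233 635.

51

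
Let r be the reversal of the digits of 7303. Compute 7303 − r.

Reverse of 7303 is 3037.
7303 − 3037 = 4266

4266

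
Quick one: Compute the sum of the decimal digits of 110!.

110! = 15882455415227429404253703127090772871724410234473563207581748318444567162948183030959960131517678520479243672638179990208521148623422266876757623911219200000000000000000000000000
Sum of its 179 digits: 657.

657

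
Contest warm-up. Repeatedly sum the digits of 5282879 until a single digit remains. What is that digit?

5

5+2+8+2+8+7+9 = 41
4+1 = 5
(Equivalently, 5282879 mod 9 = 5.)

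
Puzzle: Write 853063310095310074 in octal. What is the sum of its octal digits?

75

853063310095310074 in base 8 is 57265410762111456372.
Digit sum: 5+7+2+6+5+4+1+0+7+6+2+1+1+1+4+5+6+3+7+2 = 75.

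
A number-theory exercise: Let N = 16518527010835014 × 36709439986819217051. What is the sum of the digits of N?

168

16518527010835014 × 36709439986819217051 = 606385875974900177165149909216623714
Sum of its 36 digits: 168.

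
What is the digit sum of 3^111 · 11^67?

3^111 · 11^67 = 541712902202642773297736848769680128301137476761572946155436092117401727658583760310903479040177254912898493561529815216337
Sum of its 123 digits: 540.

540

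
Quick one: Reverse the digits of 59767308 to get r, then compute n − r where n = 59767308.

Reverse of 59767308 is 80376795.
59767308 − 80376795 = -20609487

-20609487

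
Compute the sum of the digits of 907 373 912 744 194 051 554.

90

9+0+7+3+7+3+9+1+2+7+4+4+1+9+4+0+5+1+5+5+4 = 90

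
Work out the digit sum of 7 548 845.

7+5+4+8+8+4+5 = 41

41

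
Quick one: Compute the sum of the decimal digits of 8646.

8+6+4+6 = 24

24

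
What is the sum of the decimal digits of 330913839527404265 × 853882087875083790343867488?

177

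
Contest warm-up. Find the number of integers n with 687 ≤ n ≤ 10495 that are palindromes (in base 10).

126

The integers in [687, 10495] that are palindromes (in base 10): 696, 707, 717, 727, 737, 747, …, 10301, 10401.
126 qualify.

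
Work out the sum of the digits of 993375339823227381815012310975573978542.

9+9+3+3+7+5+3+3+9+8+2+3+2+2+7+3+8+1+8+1+5+0+1+2+3+1+0+9+7+5+5+7+3+9+7+8+5+4+2 = 179

179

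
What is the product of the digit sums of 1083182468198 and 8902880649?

S(1083182468198) = 1+0+8+3+1+8+2+4+6+8+1+9+8 = 59.
S(8902880649) = 8+9+0+2+8+8+0+6+4+9 = 54.
59 · 54 = 3186.

3186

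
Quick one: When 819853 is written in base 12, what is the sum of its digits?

23

819853 in base 12 is 336551.
Digit sum: 3+3+6+5+5+1 = 23.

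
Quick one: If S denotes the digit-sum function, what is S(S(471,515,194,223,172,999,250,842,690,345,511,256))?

14

First digit sum: 149.
1+4+9 = 14.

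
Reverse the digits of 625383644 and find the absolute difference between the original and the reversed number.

179000118

Reverse of 625383644 is 446383526.
|625383644 − 446383526| = 179000118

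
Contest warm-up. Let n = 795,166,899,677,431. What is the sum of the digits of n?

88

7+9+5+1+6+6+8+9+9+6+7+7+4+3+1 = 88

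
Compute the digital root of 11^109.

2

The digital root of n equals n mod 9 (or 9 when 9 | n), so we need 11^109 mod 9.
11^109 ≡ 2 (mod 9), so the digital root is 2.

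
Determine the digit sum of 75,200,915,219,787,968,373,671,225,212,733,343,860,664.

180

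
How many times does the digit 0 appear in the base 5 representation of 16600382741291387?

16600382741291387 in base 5 is 114401321132323232311022.
The digit 0 appears 2 times.

2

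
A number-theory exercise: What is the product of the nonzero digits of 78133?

7×8×1×3×3 = 504

504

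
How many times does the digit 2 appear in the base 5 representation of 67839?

67839 in base 5 is 4132324.
The digit 2 appears 2 times.

2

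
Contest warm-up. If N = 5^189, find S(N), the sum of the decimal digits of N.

593

5^189 = 1274473528905961821623104318214169444472883644154095028859108682708930321210446528754471899776146148752786757540889084339141845703125
Sum of its 133 digits: 593.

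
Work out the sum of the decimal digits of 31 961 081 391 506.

53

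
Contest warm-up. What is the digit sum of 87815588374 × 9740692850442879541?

130

87815588374 × 9740692850442879541 = 855384673832056653371722056334
Sum of its 30 digits: 130.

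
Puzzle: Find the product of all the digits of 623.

36

6×2×3 = 36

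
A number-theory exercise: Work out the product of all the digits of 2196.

108

2×1×9×6 = 108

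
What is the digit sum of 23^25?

167

23^25 = 11045767571919545466173812409689943
Sum of its 35 digits: 167.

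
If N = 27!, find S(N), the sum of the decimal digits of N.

108

27! = 10888869450418352160768000000
Sum of its 29 digits: 108.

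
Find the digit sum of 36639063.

3+6+6+3+9+0+6+3 = 36

36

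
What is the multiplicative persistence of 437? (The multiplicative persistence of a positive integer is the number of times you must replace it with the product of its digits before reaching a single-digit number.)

3

437 → 84 → 32 → 6 (3 steps)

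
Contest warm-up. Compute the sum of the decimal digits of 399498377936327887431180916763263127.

182

3+9+9+4+9+8+3+7+7+9+3+6+3+2+7+8+8+7+4+3+1+1+8+0+9+1+6+7+6+3+2+6+3+1+2+7 = 182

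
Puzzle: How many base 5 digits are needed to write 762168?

9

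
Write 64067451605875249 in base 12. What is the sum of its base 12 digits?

64067451605875249 in base 12 is 41A9711409A61981.
Digit sum: 4+1+10+9+7+1+1+4+0+9+10+6+1+9+8+1 = 81.

81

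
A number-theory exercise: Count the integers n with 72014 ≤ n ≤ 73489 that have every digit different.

497

The integers in [72014, 73489] that have every digit different: 72014, 72015, 72016, 72018, 72019, 72031, …, 73486, 73489.
497 qualify.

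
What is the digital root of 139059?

9

1+3+9+0+5+9 = 27
2+7 = 9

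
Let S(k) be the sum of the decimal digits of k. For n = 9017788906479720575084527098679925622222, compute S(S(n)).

18

First digit sum: 198.
1+9+8 = 18.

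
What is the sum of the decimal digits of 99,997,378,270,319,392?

97

9+9+9+9+7+3+7+8+2+7+0+3+1+9+3+9+2 = 97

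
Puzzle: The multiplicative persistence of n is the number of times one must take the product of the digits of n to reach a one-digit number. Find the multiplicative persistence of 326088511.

326088511 → 0 (1 step)

1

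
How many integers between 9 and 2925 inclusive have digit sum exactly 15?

221

The integers in [9, 2925] that have digit sum exactly 15: 69, 78, 87, 96, 159, 168, …, 2913, 2922.
221 qualify.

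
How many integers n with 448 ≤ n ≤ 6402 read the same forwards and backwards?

The integers in [448, 6402] that read the same forwards and backwards: 454, 464, 474, 484, 494, 505, …, 6226, 6336.
109 qualify.

109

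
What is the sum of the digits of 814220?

17

8+1+4+2+2+0 = 17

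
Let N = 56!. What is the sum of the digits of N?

333

56! = 710998587804863451854045647463724949736497978881168458687447040000000000000
Sum of its 75 digits: 333.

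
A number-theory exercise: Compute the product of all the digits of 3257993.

51030

3×2×5×7×9×9×3 = 51030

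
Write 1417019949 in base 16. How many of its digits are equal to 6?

1417019949 in base 16 is 5476022D.
The digit 6 appears 1 time.

1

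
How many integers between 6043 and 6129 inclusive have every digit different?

The integers in [6043, 6129] that have every digit different: 6043, 6045, 6047, 6048, 6049, 6051, …, 6128, 6129.
47 qualify.

47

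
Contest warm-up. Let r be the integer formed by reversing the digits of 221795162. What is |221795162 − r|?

Reverse of 221795162 is 261597122.
|221795162 − 261597122| = 39801960

39801960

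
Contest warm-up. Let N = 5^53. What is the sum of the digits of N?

119

5^53 = 11102230246251565404236316680908203125
Sum of its 38 digits: 119.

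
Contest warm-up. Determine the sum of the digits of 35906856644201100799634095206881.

3+5+9+0+6+8+5+6+6+4+4+2+0+1+1+0+0+7+9+9+6+3+4+0+9+5+2+0+6+8+8+1 = 137

137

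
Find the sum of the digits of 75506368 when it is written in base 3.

14

75506368 in base 3 is 12021002010021011.
Digit sum: 1+2+0+2+1+0+0+2+0+1+0+0+2+1+0+1+1 = 14.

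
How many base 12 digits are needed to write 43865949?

8

43865949 in base 12 is 12835479, which has 8 digits.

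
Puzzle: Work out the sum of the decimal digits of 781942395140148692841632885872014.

7+8+1+9+4+2+3+9+5+1+4+0+1+4+8+6+9+2+8+4+1+6+3+2+8+8+5+8+7+2+0+1+4 = 150

150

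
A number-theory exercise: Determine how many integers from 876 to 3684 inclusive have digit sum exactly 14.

211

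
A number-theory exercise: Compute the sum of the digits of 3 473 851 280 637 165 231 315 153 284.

107

3+4+7+3+8+5+1+2+8+0+6+3+7+1+6+5+2+3+1+3+1+5+1+5+3+2+8+4 = 107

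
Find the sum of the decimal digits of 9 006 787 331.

44

9+0+0+6+7+8+7+3+3+1 = 44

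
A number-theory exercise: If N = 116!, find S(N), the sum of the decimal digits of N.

116! = 33931086844518982011982560935885732032396635556994207701963662088123265314176330336254535971207181169698868584991941607780111073928236261199604691797570505851011072000000000000000000000000000
Sum of its 191 digits: 729.

729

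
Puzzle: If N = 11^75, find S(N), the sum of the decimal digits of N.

359

11^75 = 1271895371395064854067857972733284130756282088215517559832718476724993711303251
Sum of its 79 digits: 359.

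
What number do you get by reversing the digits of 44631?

Reversing 44631 gives 13644.

13644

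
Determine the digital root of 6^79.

9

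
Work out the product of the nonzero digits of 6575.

6×5×7×5 = 1050

1050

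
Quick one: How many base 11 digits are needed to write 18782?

5

18782 in base 11 is 13125, which has 5 digits.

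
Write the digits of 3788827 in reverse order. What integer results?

7288873

Reversing 3788827 gives 7288873.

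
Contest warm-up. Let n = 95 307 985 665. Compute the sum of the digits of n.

9+5+3+0+7+9+8+5+6+6+5 = 63

63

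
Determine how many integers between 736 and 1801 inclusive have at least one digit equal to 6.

287

The integers in [736, 1801] that have at least one digit equal to 6: 736, 746, 756, 760, 761, 762, …, 1786, 1796.
287 qualify.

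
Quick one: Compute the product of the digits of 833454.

8×3×3×4×5×4 = 5760

5760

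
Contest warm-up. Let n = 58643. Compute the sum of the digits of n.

5+8+6+4+3 = 26

26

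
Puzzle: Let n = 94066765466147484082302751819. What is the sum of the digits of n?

133

9+4+0+6+6+7+6+5+4+6+6+1+4+7+4+8+4+0+8+2+3+0+2+7+5+1+8+1+9 = 133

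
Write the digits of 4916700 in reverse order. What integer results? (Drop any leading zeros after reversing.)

Reversing 4916700 gives 76194.

76194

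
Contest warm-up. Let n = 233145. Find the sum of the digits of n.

2+3+3+1+4+5 = 18

18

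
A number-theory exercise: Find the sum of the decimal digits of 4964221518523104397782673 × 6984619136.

152

4964221518523104397782673 × 6984619136 = 34673196613619453434878613805030528
Sum of its 35 digits: 152.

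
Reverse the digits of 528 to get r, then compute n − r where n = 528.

Reverse of 528 is 825.
528 − 825 = -297

-297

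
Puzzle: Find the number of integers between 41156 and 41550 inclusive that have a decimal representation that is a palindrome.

4

The integers in [41156, 41550] that have a decimal representation that is a palindrome: 41214, 41314, 41414, 41514.
4 qualify.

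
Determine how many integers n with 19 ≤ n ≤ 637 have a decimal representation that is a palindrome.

62

The integers in [19, 637] that have a decimal representation that is a palindrome: 22, 33, 44, 55, 66, 77, …, 626, 636.
62 qualify.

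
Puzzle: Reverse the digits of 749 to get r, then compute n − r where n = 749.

-198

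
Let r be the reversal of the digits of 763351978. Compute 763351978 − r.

Reverse of 763351978 is 879153367.
763351978 − 879153367 = -115801389

-115801389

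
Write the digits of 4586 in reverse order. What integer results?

6854

Reversing 4586 gives 6854.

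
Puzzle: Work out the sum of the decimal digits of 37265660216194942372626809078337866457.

180

3+7+2+6+5+6+6+0+2+1+6+1+9+4+9+4+2+3+7+2+6+2+6+8+0+9+0+7+8+3+3+7+8+6+6+4+5+7 = 180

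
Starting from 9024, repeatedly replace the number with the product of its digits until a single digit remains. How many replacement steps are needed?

9024 → 0 (1 step)

1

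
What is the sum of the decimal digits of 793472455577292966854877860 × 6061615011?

793472455577292966854877860 × 6061615011 = 4809724547542349718632253094747556460
Sum of its 37 digits: 171.

171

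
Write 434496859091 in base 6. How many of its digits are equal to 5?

3

434496859091 in base 6 is 531334411340455.
The digit 5 appears 3 times.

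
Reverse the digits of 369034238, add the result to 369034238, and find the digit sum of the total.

22

Reversal of 369034238 is 832430963; 369034238 + 832430963 = 1201465201.
Digit sum of 1201465201: 1+2+0+1+4+6+5+2+0+1 = 22.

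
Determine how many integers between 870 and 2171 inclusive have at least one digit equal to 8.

346

The integers in [870, 2171] that have at least one digit equal to 8: 870, 871, 872, 873, 874, 875, …, 2158, 2168.
346 qualify.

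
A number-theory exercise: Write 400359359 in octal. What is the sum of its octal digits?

57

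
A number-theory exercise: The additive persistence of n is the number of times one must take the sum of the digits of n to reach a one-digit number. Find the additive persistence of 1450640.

2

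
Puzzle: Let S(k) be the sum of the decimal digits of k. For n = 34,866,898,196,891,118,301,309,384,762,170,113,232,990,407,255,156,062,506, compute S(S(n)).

First digit sum: 234.
2+3+4 = 9.

9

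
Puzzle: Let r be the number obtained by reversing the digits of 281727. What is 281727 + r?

1008909

Reverse of 281727 is 727182.
281727 + 727182 = 1008909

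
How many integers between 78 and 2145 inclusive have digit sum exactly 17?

The integers in [78, 2145] that have digit sum exactly 17: 89, 98, 179, 188, 197, 269, …, 2087, 2096.
136 qualify.

136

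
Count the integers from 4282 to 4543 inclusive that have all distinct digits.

96

The integers in [4282, 4543] that have all distinct digits: 4283, 4285, 4286, 4287, 4289, 4290, …, 4538, 4539.
96 qualify.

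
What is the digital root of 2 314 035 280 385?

8

2+3+1+4+0+3+5+2+8+0+3+8+5 = 44
4+4 = 8
(Equivalently, 2 314 035 280 385 mod 9 = 8.)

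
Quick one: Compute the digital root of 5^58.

The digital root of n equals n mod 9 (or 9 when 9 | n), so we need 5^58 mod 9.
5^58 ≡ 4 (mod 9), so the digital root is 4.

4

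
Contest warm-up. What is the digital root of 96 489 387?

9+6+4+8+9+3+8+7 = 54
5+4 = 9

9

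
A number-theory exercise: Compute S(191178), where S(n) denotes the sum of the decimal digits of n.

27

1+9+1+1+7+8 = 27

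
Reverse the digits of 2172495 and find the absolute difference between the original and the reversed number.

Reverse of 2172495 is 5942712.
|2172495 − 5942712| = 3770217

3770217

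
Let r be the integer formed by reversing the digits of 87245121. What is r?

12154278

Reversing 87245121 gives 12154278.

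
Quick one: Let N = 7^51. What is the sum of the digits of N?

7^51 = 12589255298531885026341962383987545444758743
Sum of its 44 digits: 217.

217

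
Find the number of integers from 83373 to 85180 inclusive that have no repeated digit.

624

The integers in [83373, 85180] that have no repeated digit: 83401, 83402, 83405, 83406, 83407, 83409, …, 85176, 85179.
624 qualify.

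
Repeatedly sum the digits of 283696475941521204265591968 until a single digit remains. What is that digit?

3

2+8+3+6+9+6+4+7+5+9+4+1+5+2+1+2+0+4+2+6+5+5+9+1+9+6+8 = 129
1+2+9 = 12
1+2 = 3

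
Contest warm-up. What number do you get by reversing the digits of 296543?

Reversing 296543 gives 345692.

345692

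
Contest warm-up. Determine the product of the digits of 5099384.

5×0×9×9×3×8×4 = 0

0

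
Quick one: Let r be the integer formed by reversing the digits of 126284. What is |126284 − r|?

356337

Reverse of 126284 is 482621.
|126284 − 482621| = 356337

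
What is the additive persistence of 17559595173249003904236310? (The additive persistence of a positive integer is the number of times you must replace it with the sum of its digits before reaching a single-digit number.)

2

17559595173249003904236310 → 103 → 4 (2 steps)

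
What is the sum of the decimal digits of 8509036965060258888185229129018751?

157

8+5+0+9+0+3+6+9+6+5+0+6+0+2+5+8+8+8+8+1+8+5+2+2+9+1+2+9+0+1+8+7+5+1 = 157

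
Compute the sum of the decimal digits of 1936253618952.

1+9+3+6+2+5+3+6+1+8+9+5+2 = 60

60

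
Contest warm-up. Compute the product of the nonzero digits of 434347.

4032

4×3×4×3×4×7 = 4032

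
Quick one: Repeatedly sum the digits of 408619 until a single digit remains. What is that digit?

4+0+8+6+1+9 = 28
2+8 = 10
1+0 = 1
(Equivalently, 408619 mod 9 = 1.)

1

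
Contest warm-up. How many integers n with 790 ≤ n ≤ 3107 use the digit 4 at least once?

601

The integers in [790, 3107] that use the digit 4 at least once: 794, 804, 814, 824, 834, 840, …, 3094, 3104.
601 qualify.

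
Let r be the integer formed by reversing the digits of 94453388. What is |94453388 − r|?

6117939

Reverse of 94453388 is 88335449.
|94453388 − 88335449| = 6117939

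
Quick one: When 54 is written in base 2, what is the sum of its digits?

54 in base 2 is 110110.
Digit sum: 1+1+0+1+1+0 = 4.

4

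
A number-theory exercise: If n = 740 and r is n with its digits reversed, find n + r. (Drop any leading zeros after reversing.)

787

Reverse of 740 is 47.
740 + 47 = 787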